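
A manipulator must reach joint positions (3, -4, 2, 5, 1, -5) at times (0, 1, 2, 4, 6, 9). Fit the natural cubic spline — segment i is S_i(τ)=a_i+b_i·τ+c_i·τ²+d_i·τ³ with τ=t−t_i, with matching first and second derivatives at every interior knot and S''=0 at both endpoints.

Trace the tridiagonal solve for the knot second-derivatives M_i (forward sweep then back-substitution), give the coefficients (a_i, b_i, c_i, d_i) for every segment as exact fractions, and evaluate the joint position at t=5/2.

Δ: Δ0=-7, Δ1=6, Δ2=3/2, Δ3=-2, Δ4=-2
row 1: diag=4, rhs=78; c'=1/4, d'=39/2
row 2: denom=6−1·1/4=23/4; d'=(-27−1·39/2)/(23/4)=-186/23
row 3: denom=8−2·8/23=168/23; d'=(-21−2·-186/23)/(168/23)=-37/56
row 4: denom=10−2·23/84=397/42; d'=(0−2·-37/56)/(397/42)=111/794
back: M4=111/794
back: M3=-37/56−23/84·111/794=-555/794
back: M2=-186/23−8/23·-555/794=-3114/397
back: M1=39/2−1/4·-3114/397=8520/397
M: M0=0, M1=8520/397, M2=-3114/397, M3=-555/794, M4=111/794, M5=0
seg 0: a=3, c=M0/2=0, d=(M1−M0)/(6·1)=1420/397, b=Δ0−h0·(2M0+M1)/6=-4199/397
seg 1: a=-4, c=M1/2=4260/397, d=(M2−M1)/(6·1)=-1939/397, b=Δ1−h1·(2M1+M2)/6=61/397
seg 2: a=2, c=M2/2=-1557/397, d=(M3−M2)/(6·2)=1891/3176, b=Δ2−h2·(2M2+M3)/6=2764/397
seg 3: a=5, c=M3/2=-555/1588, d=(M4−M3)/(6·2)=111/1588, b=Δ3−h3·(2M3+M4)/6=-1255/794
seg 4: a=1, c=M4/2=111/1588, d=(M5−M4)/(6·3)=-37/4764, b=Δ4−h4·(2M4+M5)/6=-1699/794
t_q=5/2 → seg 2, τ=1/2; S=2+2764/397·τ+-1557/397·τ²+1891/3176·τ³=116243/25408

  seg 0: a=3 b=-4199/397 c=0 d=1420/397
  seg 1: a=-4 b=61/397 c=4260/397 d=-1939/397
  seg 2: a=2 b=2764/397 c=-1557/397 d=1891/3176
  seg 3: a=5 b=-1255/794 c=-555/1588 d=111/1588
  seg 4: a=1 b=-1699/794 c=111/1588 d=-37/4764
S(5/2) = 116243/25408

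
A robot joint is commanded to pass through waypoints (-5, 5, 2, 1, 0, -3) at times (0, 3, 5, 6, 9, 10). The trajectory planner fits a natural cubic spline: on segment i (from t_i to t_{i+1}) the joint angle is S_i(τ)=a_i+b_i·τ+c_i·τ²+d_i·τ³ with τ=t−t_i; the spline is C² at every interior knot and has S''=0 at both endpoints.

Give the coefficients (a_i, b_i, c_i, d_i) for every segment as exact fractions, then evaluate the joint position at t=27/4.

Δ: Δ0=10/3, Δ1=-3/2, Δ2=-1, Δ3=-1/3, Δ4=-3
row 1: diag=10, rhs=-29; c'=1/5, d'=-29/10
row 2: denom=6−2·1/5=28/5; d'=(3−2·-29/10)/(28/5)=11/7
row 3: denom=8−1·5/28=219/28; d'=(4−1·11/7)/(219/28)=68/219
row 4: denom=8−3·28/73=500/73; d'=(-16−3·68/219)/(500/73)=-309/125
back: M4=-309/125
back: M3=68/219−28/73·-309/125=472/375
back: M2=11/7−5/28·472/375=101/75
back: M1=-29/10−1/5·101/75=-2377/750
M: M0=0, M1=-2377/750, M2=101/75, M3=472/375, M4=-309/125, M5=0
seg 0: a=-5, c=M0/2=0, d=(M1−M0)/(6·3)=-2377/13500, b=Δ0−h0·(2M0+M1)/6=2459/500
seg 1: a=5, c=M1/2=-2377/1500, d=(M2−M1)/(6·2)=1129/3000, b=Δ1−h1·(2M1+M2)/6=41/250
seg 2: a=2, c=M2/2=101/150, d=(M3−M2)/(6·1)=-11/750, b=Δ2−h2·(2M2+M3)/6=-622/375
seg 3: a=1, c=M3/2=236/375, d=(M4−M3)/(6·3)=-1399/6750, b=Δ3−h3·(2M3+M4)/6=-89/250
seg 4: a=0, c=M4/2=-309/250, d=(M5−M4)/(6·1)=103/250, b=Δ4−h4·(2M4+M5)/6=-272/125
t_q=27/4 → seg 3, τ=3/4; S=1+-89/250·τ+236/375·τ²+-1399/6750·τ³=15993/16000

  seg 0: a=-5 b=2459/500 c=0 d=-2377/13500
  seg 1: a=5 b=41/250 c=-2377/1500 d=1129/3000
  seg 2: a=2 b=-622/375 c=101/150 d=-11/750
  seg 3: a=1 b=-89/250 c=236/375 d=-1399/6750
  seg 4: a=0 b=-272/125 c=-309/250 d=103/250
S(27/4) = 15993/16000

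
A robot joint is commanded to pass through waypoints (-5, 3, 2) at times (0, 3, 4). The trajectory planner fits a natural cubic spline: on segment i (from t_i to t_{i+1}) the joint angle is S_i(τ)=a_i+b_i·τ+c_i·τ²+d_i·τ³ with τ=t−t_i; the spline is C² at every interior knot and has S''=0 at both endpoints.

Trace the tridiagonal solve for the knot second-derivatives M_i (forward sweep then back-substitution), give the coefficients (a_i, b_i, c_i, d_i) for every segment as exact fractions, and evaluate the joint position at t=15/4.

  seg 0: a=-5 b=97/24 c=0 d=-11/72
  seg 1: a=3 b=-1/12 c=-11/8 d=11/24
S(15/4) = 1207/512

Δ: Δ0=8/3, Δ1=-1
row 1: diag=8, rhs=-22; c'=1/8, d'=-11/4
back: M1=-11/4
M: M0=0, M1=-11/4, M2=0
seg 0: a=-5, c=M0/2=0, d=(M1−M0)/(6·3)=-11/72, b=Δ0−h0·(2M0+M1)/6=97/24
seg 1: a=3, c=M1/2=-11/8, d=(M2−M1)/(6·1)=11/24, b=Δ1−h1·(2M1+M2)/6=-1/12
t_q=15/4 → seg 1, τ=3/4; S=3+-1/12·τ+-11/8·τ²+11/24·τ³=1207/512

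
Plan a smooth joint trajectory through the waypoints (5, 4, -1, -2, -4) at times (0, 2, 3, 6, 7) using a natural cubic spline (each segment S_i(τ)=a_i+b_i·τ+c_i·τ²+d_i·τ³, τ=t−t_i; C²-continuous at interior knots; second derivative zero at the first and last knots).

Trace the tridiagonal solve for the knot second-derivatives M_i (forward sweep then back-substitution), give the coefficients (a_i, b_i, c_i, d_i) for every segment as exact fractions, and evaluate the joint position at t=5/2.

  seg 0: a=5 b=628/483 c=0 d=-1739/3864
  seg 1: a=4 b=-3961/966 c=-1739/644 d=497/276
  seg 2: a=-1 b=-7919/1932 c=435/161 d=-2795/5796
  seg 3: a=-2 b=-877/966 c=-1055/644 d=1055/1932
S(5/2) = 7727/5152

Δ: Δ0=-1/2, Δ1=-5, Δ2=-1/3, Δ3=-2
row 1: diag=6, rhs=-27; c'=1/6, d'=-9/2
row 2: denom=8−1·1/6=47/6; d'=(28−1·-9/2)/(47/6)=195/47
row 3: denom=8−3·18/47=322/47; d'=(-10−3·195/47)/(322/47)=-1055/322
back: M3=-1055/322
back: M2=195/47−18/47·-1055/322=870/161
back: M1=-9/2−1/6·870/161=-1739/322
M: M0=0, M1=-1739/322, M2=870/161, M3=-1055/322, M4=0
seg 0: a=5, c=M0/2=0, d=(M1−M0)/(6·2)=-1739/3864, b=Δ0−h0·(2M0+M1)/6=628/483
seg 1: a=4, c=M1/2=-1739/644, d=(M2−M1)/(6·1)=497/276, b=Δ1−h1·(2M1+M2)/6=-3961/966
seg 2: a=-1, c=M2/2=435/161, d=(M3−M2)/(6·3)=-2795/5796, b=Δ2−h2·(2M2+M3)/6=-7919/1932
seg 3: a=-2, c=M3/2=-1055/644, d=(M4−M3)/(6·1)=1055/1932, b=Δ3−h3·(2M3+M4)/6=-877/966
t_q=5/2 → seg 1, τ=1/2; S=4+-3961/966·τ+-1739/644·τ²+497/276·τ³=7727/5152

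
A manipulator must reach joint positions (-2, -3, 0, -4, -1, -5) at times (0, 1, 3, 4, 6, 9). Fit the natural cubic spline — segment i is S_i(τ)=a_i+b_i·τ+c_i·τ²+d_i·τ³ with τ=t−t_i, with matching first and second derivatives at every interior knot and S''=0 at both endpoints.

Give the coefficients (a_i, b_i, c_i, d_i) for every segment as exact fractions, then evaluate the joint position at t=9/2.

Δ: Δ0=-1, Δ1=3/2, Δ2=-4, Δ3=3/2, Δ4=-4/3
row 1: diag=6, rhs=15; c'=1/3, d'=5/2
row 2: denom=6−2·1/3=16/3; d'=(-33−2·5/2)/(16/3)=-57/8
row 3: denom=6−1·3/16=93/16; d'=(33−1·-57/8)/(93/16)=214/31
row 4: denom=10−2·32/93=866/93; d'=(-17−2·214/31)/(866/93)=-2865/866
back: M4=-2865/866
back: M3=214/31−32/93·-2865/866=3482/433
back: M2=-57/8−3/16·3482/433=-3738/433
back: M1=5/2−1/3·-3738/433=4657/866
M: M0=0, M1=4657/866, M2=-3738/433, M3=3482/433, M4=-2865/866, M5=0
seg 0: a=-2, c=M0/2=0, d=(M1−M0)/(6·1)=4657/5196, b=Δ0−h0·(2M0+M1)/6=-9853/5196
seg 1: a=-3, c=M1/2=4657/1732, d=(M2−M1)/(6·2)=-12133/10392, b=Δ1−h1·(2M1+M2)/6=2059/2598
seg 2: a=0, c=M2/2=-1869/433, d=(M3−M2)/(6·1)=3610/1299, b=Δ2−h2·(2M2+M3)/6=-3199/1299
seg 3: a=-4, c=M3/2=1741/433, d=(M4−M3)/(6·2)=-9829/10392, b=Δ3−h3·(2M3+M4)/6=-3583/1299
seg 4: a=-1, c=M4/2=-2865/1732, d=(M5−M4)/(6·3)=955/5196, b=Δ4−h4·(2M4+M5)/6=5131/2598
t_q=9/2 → seg 3, τ=1/2; S=-4+-3583/1299·τ+1741/433·τ²+-9829/10392·τ³=-124487/27712

  seg 0: a=-2 b=-9853/5196 c=0 d=4657/5196
  seg 1: a=-3 b=2059/2598 c=4657/1732 d=-12133/10392
  seg 2: a=0 b=-3199/1299 c=-1869/433 d=3610/1299
  seg 3: a=-4 b=-3583/1299 c=1741/433 d=-9829/10392
  seg 4: a=-1 b=5131/2598 c=-2865/1732 d=955/5196
S(9/2) = -124487/27712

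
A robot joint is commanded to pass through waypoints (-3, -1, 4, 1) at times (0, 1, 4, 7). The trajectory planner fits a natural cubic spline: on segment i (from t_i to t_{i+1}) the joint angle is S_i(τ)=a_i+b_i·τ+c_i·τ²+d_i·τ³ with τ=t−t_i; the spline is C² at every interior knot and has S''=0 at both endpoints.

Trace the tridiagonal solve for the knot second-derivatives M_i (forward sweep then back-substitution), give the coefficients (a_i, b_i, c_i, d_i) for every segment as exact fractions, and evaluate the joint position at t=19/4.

  seg 0: a=-3 b=170/87 c=0 d=4/87
  seg 1: a=-1 b=182/87 c=4/29 d=-73/783
  seg 2: a=4 b=35/87 c=-61/87 d=61/783
S(19/4) = 7313/1856

Δ: Δ0=2, Δ1=5/3, Δ2=-1
row 1: diag=8, rhs=-2; c'=3/8, d'=-1/4
row 2: denom=12−3·3/8=87/8; d'=(-16−3·-1/4)/(87/8)=-122/87
back: M2=-122/87
back: M1=-1/4−3/8·-122/87=8/29
M: M0=0, M1=8/29, M2=-122/87, M3=0
seg 0: a=-3, c=M0/2=0, d=(M1−M0)/(6·1)=4/87, b=Δ0−h0·(2M0+M1)/6=170/87
seg 1: a=-1, c=M1/2=4/29, d=(M2−M1)/(6·3)=-73/783, b=Δ1−h1·(2M1+M2)/6=182/87
seg 2: a=4, c=M2/2=-61/87, d=(M3−M2)/(6·3)=61/783, b=Δ2−h2·(2M2+M3)/6=35/87
t_q=19/4 → seg 2, τ=3/4; S=4+35/87·τ+-61/87·τ²+61/783·τ³=7313/1856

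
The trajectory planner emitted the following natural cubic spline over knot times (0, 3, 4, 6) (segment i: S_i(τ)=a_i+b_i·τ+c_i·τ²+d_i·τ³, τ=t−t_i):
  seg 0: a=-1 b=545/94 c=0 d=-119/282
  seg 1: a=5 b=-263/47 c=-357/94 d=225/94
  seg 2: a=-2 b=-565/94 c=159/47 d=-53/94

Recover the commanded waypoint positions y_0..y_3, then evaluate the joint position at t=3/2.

y_0 = S_0(0) = a_0 = -1
y_1 = S_1(0) = a_1 = 5
y_2 = S_2(0) = a_2 = -2
y_3 = S_2(2) = -5
t_q=3/2 is in segment 0 (τ=3/2); S_0(τ)=4717/752

y_0=-1 y_1=5 y_2=-2 y_3=-5
S(3/2) = 4717/752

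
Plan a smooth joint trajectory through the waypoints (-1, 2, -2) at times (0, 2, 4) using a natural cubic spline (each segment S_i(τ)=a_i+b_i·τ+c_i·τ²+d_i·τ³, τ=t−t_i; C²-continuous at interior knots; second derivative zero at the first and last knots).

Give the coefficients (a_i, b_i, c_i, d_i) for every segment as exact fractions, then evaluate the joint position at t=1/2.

  seg 0: a=-1 b=19/8 c=0 d=-7/32
  seg 1: a=2 b=-1/4 c=-21/16 d=7/32
S(1/2) = 41/256

Δ: Δ0=3/2, Δ1=-2
row 1: diag=8, rhs=-21; c'=1/4, d'=-21/8
back: M1=-21/8
M: M0=0, M1=-21/8, M2=0
seg 0: a=-1, c=M0/2=0, d=(M1−M0)/(6·2)=-7/32, b=Δ0−h0·(2M0+M1)/6=19/8
seg 1: a=2, c=M1/2=-21/16, d=(M2−M1)/(6·2)=7/32, b=Δ1−h1·(2M1+M2)/6=-1/4
t_q=1/2 → seg 0, τ=1/2; S=-1+19/8·τ+0·τ²+-7/32·τ³=41/256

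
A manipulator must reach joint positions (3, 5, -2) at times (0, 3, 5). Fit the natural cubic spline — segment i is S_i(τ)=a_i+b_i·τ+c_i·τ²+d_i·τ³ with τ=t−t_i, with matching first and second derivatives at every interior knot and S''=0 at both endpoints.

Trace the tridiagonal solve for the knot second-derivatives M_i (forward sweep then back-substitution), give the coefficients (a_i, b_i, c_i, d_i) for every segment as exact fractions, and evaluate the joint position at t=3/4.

  seg 0: a=3 b=23/12 c=0 d=-5/36
  seg 1: a=5 b=-11/6 c=-5/4 d=5/24
S(3/4) = 1121/256

Δ: Δ0=2/3, Δ1=-7/2
row 1: diag=10, rhs=-25; c'=1/5, d'=-5/2
back: M1=-5/2
M: M0=0, M1=-5/2, M2=0
seg 0: a=3, c=M0/2=0, d=(M1−M0)/(6·3)=-5/36, b=Δ0−h0·(2M0+M1)/6=23/12
seg 1: a=5, c=M1/2=-5/4, d=(M2−M1)/(6·2)=5/24, b=Δ1−h1·(2M1+M2)/6=-11/6
t_q=3/4 → seg 0, τ=3/4; S=3+23/12·τ+0·τ²+-5/36·τ³=1121/256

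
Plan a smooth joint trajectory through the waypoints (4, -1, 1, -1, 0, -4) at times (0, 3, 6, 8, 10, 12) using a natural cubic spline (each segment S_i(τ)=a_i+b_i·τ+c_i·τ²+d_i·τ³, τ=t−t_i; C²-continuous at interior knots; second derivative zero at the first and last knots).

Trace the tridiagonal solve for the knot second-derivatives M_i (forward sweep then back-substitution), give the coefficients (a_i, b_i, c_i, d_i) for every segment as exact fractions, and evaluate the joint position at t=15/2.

  seg 0: a=4 b=-2607/1046 c=0 d=2591/28242
  seg 1: a=-1 b=-8/523 c=2591/3138 d=-5633/28242
  seg 2: a=1 b=-467/1046 c=-507/523 d=1449/4184
  seg 3: a=-1 b=-88/523 c=2319/2092 d=-405/1046
  seg 4: a=0 b=-199/523 c=-2541/2092 d=847/4184
S(15/2) = -22829/33472

Δ: Δ0=-5/3, Δ1=2/3, Δ2=-1, Δ3=1/2, Δ4=-2
row 1: diag=12, rhs=14; c'=1/4, d'=7/6
row 2: denom=10−3·1/4=37/4; d'=(-10−3·7/6)/(37/4)=-54/37
row 3: denom=8−2·8/37=280/37; d'=(9−2·-54/37)/(280/37)=63/40
row 4: denom=8−2·37/140=523/70; d'=(-15−2·63/40)/(523/70)=-2541/1046
back: M4=-2541/1046
back: M3=63/40−37/140·-2541/1046=2319/1046
back: M2=-54/37−8/37·2319/1046=-1014/523
back: M1=7/6−1/4·-1014/523=2591/1569
M: M0=0, M1=2591/1569, M2=-1014/523, M3=2319/1046, M4=-2541/1046, M5=0
seg 0: a=4, c=M0/2=0, d=(M1−M0)/(6·3)=2591/28242, b=Δ0−h0·(2M0+M1)/6=-2607/1046
seg 1: a=-1, c=M1/2=2591/3138, d=(M2−M1)/(6·3)=-5633/28242, b=Δ1−h1·(2M1+M2)/6=-8/523
seg 2: a=1, c=M2/2=-507/523, d=(M3−M2)/(6·2)=1449/4184, b=Δ2−h2·(2M2+M3)/6=-467/1046
seg 3: a=-1, c=M3/2=2319/2092, d=(M4−M3)/(6·2)=-405/1046, b=Δ3−h3·(2M3+M4)/6=-88/523
seg 4: a=0, c=M4/2=-2541/2092, d=(M5−M4)/(6·2)=847/4184, b=Δ4−h4·(2M4+M5)/6=-199/523
t_q=15/2 → seg 2, τ=3/2; S=1+-467/1046·τ+-507/523·τ²+1449/4184·τ³=-22829/33472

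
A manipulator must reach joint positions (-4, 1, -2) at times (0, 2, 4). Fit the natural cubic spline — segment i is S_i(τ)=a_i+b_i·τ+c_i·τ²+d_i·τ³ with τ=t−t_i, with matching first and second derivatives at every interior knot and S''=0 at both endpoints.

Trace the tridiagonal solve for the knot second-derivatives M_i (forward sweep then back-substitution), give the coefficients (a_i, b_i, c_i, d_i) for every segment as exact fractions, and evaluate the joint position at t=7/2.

  seg 0: a=-4 b=7/2 c=0 d=-1/4
  seg 1: a=1 b=1/2 c=-3/2 d=1/4
S(7/2) = -25/32

Δ: Δ0=5/2, Δ1=-3/2
row 1: diag=8, rhs=-24; c'=1/4, d'=-3
back: M1=-3
M: M0=0, M1=-3, M2=0
seg 0: a=-4, c=M0/2=0, d=(M1−M0)/(6·2)=-1/4, b=Δ0−h0·(2M0+M1)/6=7/2
seg 1: a=1, c=M1/2=-3/2, d=(M2−M1)/(6·2)=1/4, b=Δ1−h1·(2M1+M2)/6=1/2
t_q=7/2 → seg 1, τ=3/2; S=1+1/2·τ+-3/2·τ²+1/4·τ³=-25/32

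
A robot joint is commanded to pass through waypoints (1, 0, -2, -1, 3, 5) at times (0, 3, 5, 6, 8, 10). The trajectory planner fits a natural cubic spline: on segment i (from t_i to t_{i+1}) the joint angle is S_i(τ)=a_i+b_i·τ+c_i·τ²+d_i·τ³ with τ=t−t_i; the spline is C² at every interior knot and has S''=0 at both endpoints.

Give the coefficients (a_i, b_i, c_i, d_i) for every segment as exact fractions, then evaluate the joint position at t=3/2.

  seg 0: a=1 b=139/1788 c=0 d=-245/5364
  seg 1: a=0 b=-1033/894 c=-245/596 d=437/1788
  seg 2: a=-2 b=119/894 c=629/596 d=-337/1788
  seg 3: a=-1 b=3001/1788 c=73/149 d=-1177/7152
  seg 4: a=3 b=1487/894 c=-593/1192 d=593/7152
S(3/2) = 4589/4768

Δ: Δ0=-1/3, Δ1=-1, Δ2=1, Δ3=2, Δ4=1
row 1: diag=10, rhs=-4; c'=1/5, d'=-2/5
row 2: denom=6−2·1/5=28/5; d'=(12−2·-2/5)/(28/5)=16/7
row 3: denom=6−1·5/28=163/28; d'=(6−1·16/7)/(163/28)=104/163
row 4: denom=8−2·56/163=1192/163; d'=(-6−2·104/163)/(1192/163)=-593/596
back: M4=-593/596
back: M3=104/163−56/163·-593/596=146/149
back: M2=16/7−5/28·146/149=629/298
back: M1=-2/5−1/5·629/298=-245/298
M: M0=0, M1=-245/298, M2=629/298, M3=146/149, M4=-593/596, M5=0
seg 0: a=1, c=M0/2=0, d=(M1−M0)/(6·3)=-245/5364, b=Δ0−h0·(2M0+M1)/6=139/1788
seg 1: a=0, c=M1/2=-245/596, d=(M2−M1)/(6·2)=437/1788, b=Δ1−h1·(2M1+M2)/6=-1033/894
seg 2: a=-2, c=M2/2=629/596, d=(M3−M2)/(6·1)=-337/1788, b=Δ2−h2·(2M2+M3)/6=119/894
seg 3: a=-1, c=M3/2=73/149, d=(M4−M3)/(6·2)=-1177/7152, b=Δ3−h3·(2M3+M4)/6=3001/1788
seg 4: a=3, c=M4/2=-593/1192, d=(M5−M4)/(6·2)=593/7152, b=Δ4−h4·(2M4+M5)/6=1487/894
t_q=3/2 → seg 0, τ=3/2; S=1+139/1788·τ+0·τ²+-245/5364·τ³=4589/4768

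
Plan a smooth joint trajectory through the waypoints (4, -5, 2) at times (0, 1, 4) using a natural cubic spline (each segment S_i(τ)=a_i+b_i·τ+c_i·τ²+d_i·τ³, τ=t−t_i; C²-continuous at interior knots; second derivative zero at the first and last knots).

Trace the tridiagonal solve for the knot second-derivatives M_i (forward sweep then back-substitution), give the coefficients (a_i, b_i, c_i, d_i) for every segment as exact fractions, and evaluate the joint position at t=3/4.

Δ: Δ0=-9, Δ1=7/3
row 1: diag=8, rhs=68; c'=3/8, d'=17/2
back: M1=17/2
M: M0=0, M1=17/2, M2=0
seg 0: a=4, c=M0/2=0, d=(M1−M0)/(6·1)=17/12, b=Δ0−h0·(2M0+M1)/6=-125/12
seg 1: a=-5, c=M1/2=17/4, d=(M2−M1)/(6·3)=-17/36, b=Δ1−h1·(2M1+M2)/6=-37/6
t_q=3/4 → seg 0, τ=3/4; S=4+-125/12·τ+0·τ²+17/12·τ³=-823/256

  seg 0: a=4 b=-125/12 c=0 d=17/12
  seg 1: a=-5 b=-37/6 c=17/4 d=-17/36
S(3/4) = -823/256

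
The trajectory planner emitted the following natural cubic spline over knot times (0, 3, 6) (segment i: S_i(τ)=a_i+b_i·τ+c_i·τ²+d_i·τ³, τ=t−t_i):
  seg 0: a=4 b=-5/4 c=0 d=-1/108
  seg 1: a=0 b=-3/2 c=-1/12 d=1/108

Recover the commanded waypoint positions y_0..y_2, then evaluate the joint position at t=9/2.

y_0 = S_0(0) = a_0 = 4
y_1 = S_1(0) = a_1 = 0
y_2 = S_1(3) = -5
t_q=9/2 is in segment 1 (τ=3/2); S_1(τ)=-77/32

y_0=4 y_1=0 y_2=-5
S(9/2) = -77/32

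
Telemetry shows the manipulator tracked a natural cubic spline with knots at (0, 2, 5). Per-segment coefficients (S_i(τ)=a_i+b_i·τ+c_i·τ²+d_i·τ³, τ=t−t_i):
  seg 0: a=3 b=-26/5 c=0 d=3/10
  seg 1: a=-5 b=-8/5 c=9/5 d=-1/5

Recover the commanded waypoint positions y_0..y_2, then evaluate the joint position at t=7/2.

y_0 = S_0(0) = a_0 = 3
y_1 = S_1(0) = a_1 = -5
y_2 = S_1(3) = 1
t_q=7/2 is in segment 1 (τ=3/2); S_1(τ)=-161/40

y_0=3 y_1=-5 y_2=1
S(7/2) = -161/40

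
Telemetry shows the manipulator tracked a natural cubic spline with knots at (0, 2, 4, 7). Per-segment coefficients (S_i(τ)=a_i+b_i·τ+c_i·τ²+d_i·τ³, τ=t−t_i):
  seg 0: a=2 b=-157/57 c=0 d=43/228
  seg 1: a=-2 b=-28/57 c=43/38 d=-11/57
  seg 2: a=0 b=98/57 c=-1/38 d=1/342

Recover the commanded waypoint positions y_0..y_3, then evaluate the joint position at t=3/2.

y_0=2 y_1=-2 y_2=0 y_3=5
S(3/2) = -909/608

y_0 = S_0(0) = a_0 = 2
y_1 = S_1(0) = a_1 = -2
y_2 = S_2(0) = a_2 = 0
y_3 = S_2(3) = 5
t_q=3/2 is in segment 0 (τ=3/2); S_0(τ)=-909/608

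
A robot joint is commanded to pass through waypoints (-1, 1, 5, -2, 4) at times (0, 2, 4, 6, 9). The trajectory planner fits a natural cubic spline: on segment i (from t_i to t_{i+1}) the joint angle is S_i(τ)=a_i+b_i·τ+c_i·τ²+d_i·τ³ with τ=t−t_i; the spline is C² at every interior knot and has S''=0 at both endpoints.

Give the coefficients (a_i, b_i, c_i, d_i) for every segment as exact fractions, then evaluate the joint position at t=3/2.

Δ: Δ0=1, Δ1=2, Δ2=-7/2, Δ3=2
row 1: diag=8, rhs=6; c'=1/4, d'=3/4
row 2: denom=8−2·1/4=15/2; d'=(-33−2·3/4)/(15/2)=-23/5
row 3: denom=10−2·4/15=142/15; d'=(33−2·-23/5)/(142/15)=633/142
back: M3=633/142
back: M2=-23/5−4/15·633/142=-411/71
back: M1=3/4−1/4·-411/71=156/71
M: M0=0, M1=156/71, M2=-411/71, M3=633/142, M4=0
seg 0: a=-1, c=M0/2=0, d=(M1−M0)/(6·2)=13/71, b=Δ0−h0·(2M0+M1)/6=19/71
seg 1: a=1, c=M1/2=78/71, d=(M2−M1)/(6·2)=-189/284, b=Δ1−h1·(2M1+M2)/6=175/71
seg 2: a=5, c=M2/2=-411/142, d=(M3−M2)/(6·2)=485/568, b=Δ2−h2·(2M2+M3)/6=-80/71
seg 3: a=-2, c=M3/2=633/284, d=(M4−M3)/(6·3)=-211/852, b=Δ3−h3·(2M3+M4)/6=-349/142
t_q=3/2 → seg 0, τ=3/2; S=-1+19/71·τ+0·τ²+13/71·τ³=11/568

  seg 0: a=-1 b=19/71 c=0 d=13/71
  seg 1: a=1 b=175/71 c=78/71 d=-189/284
  seg 2: a=5 b=-80/71 c=-411/142 d=485/568
  seg 3: a=-2 b=-349/142 c=633/284 d=-211/852
S(3/2) = 11/568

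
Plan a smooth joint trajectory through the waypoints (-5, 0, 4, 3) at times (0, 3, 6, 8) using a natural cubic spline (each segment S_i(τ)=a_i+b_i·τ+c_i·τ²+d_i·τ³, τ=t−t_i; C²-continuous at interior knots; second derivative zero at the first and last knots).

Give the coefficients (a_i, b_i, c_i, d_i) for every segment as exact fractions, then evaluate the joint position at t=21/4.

  seg 0: a=-5 b=119/74 c=0 d=13/1998
  seg 1: a=0 b=66/37 c=13/222 d=-139/1998
  seg 2: a=4 b=19/74 c=-21/37 d=7/74
S(21/4) = 16659/4736

Δ: Δ0=5/3, Δ1=4/3, Δ2=-1/2
row 1: diag=12, rhs=-2; c'=1/4, d'=-1/6
row 2: denom=10−3·1/4=37/4; d'=(-11−3·-1/6)/(37/4)=-42/37
back: M2=-42/37
back: M1=-1/6−1/4·-42/37=13/111
M: M0=0, M1=13/111, M2=-42/37, M3=0
seg 0: a=-5, c=M0/2=0, d=(M1−M0)/(6·3)=13/1998, b=Δ0−h0·(2M0+M1)/6=119/74
seg 1: a=0, c=M1/2=13/222, d=(M2−M1)/(6·3)=-139/1998, b=Δ1−h1·(2M1+M2)/6=66/37
seg 2: a=4, c=M2/2=-21/37, d=(M3−M2)/(6·2)=7/74, b=Δ2−h2·(2M2+M3)/6=19/74
t_q=21/4 → seg 1, τ=9/4; S=0+66/37·τ+13/222·τ²+-139/1998·τ³=16659/4736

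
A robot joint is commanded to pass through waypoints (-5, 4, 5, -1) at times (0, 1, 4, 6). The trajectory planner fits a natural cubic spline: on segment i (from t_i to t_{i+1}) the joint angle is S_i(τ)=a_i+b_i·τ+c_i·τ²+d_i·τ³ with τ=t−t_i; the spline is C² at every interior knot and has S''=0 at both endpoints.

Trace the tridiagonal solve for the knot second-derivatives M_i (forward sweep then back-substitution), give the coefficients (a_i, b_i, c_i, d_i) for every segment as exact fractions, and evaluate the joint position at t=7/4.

Δ: Δ0=9, Δ1=1/3, Δ2=-3
row 1: diag=8, rhs=-52; c'=3/8, d'=-13/2
row 2: denom=10−3·3/8=71/8; d'=(-20−3·-13/2)/(71/8)=-4/71
back: M2=-4/71
back: M1=-13/2−3/8·-4/71=-460/71
M: M0=0, M1=-460/71, M2=-4/71, M3=0
seg 0: a=-5, c=M0/2=0, d=(M1−M0)/(6·1)=-230/213, b=Δ0−h0·(2M0+M1)/6=2147/213
seg 1: a=4, c=M1/2=-230/71, d=(M2−M1)/(6·3)=76/213, b=Δ1−h1·(2M1+M2)/6=1457/213
seg 2: a=5, c=M2/2=-2/71, d=(M3−M2)/(6·2)=1/213, b=Δ2−h2·(2M2+M3)/6=-631/213
t_q=7/4 → seg 1, τ=3/4; S=4+1457/213·τ+-230/71·τ²+76/213·τ³=8473/1136

  seg 0: a=-5 b=2147/213 c=0 d=-230/213
  seg 1: a=4 b=1457/213 c=-230/71 d=76/213
  seg 2: a=5 b=-631/213 c=-2/71 d=1/213
S(7/4) = 8473/1136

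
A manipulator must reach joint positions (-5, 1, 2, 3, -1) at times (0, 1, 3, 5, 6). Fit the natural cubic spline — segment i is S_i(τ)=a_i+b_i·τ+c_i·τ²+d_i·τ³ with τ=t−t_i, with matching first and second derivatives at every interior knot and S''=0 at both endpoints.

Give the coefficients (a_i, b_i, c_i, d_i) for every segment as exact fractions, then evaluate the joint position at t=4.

  seg 0: a=-5 b=85/12 c=0 d=-13/12
  seg 1: a=1 b=23/6 c=-13/4 d=19/24
  seg 2: a=2 b=1/3 c=3/2 d=-17/24
  seg 3: a=3 b=-13/6 c=-11/4 d=11/12
S(4) = 25/8

Δ: Δ0=6, Δ1=1/2, Δ2=1/2, Δ3=-4
row 1: diag=6, rhs=-33; c'=1/3, d'=-11/2
row 2: denom=8−2·1/3=22/3; d'=(0−2·-11/2)/(22/3)=3/2
row 3: denom=6−2·3/11=60/11; d'=(-27−2·3/2)/(60/11)=-11/2
back: M3=-11/2
back: M2=3/2−3/11·-11/2=3
back: M1=-11/2−1/3·3=-13/2
M: M0=0, M1=-13/2, M2=3, M3=-11/2, M4=0
seg 0: a=-5, c=M0/2=0, d=(M1−M0)/(6·1)=-13/12, b=Δ0−h0·(2M0+M1)/6=85/12
seg 1: a=1, c=M1/2=-13/4, d=(M2−M1)/(6·2)=19/24, b=Δ1−h1·(2M1+M2)/6=23/6
seg 2: a=2, c=M2/2=3/2, d=(M3−M2)/(6·2)=-17/24, b=Δ2−h2·(2M2+M3)/6=1/3
seg 3: a=3, c=M3/2=-11/4, d=(M4−M3)/(6·1)=11/12, b=Δ3−h3·(2M3+M4)/6=-13/6
t_q=4 → seg 2, τ=1; S=2+1/3·τ+3/2·τ²+-17/24·τ³=25/8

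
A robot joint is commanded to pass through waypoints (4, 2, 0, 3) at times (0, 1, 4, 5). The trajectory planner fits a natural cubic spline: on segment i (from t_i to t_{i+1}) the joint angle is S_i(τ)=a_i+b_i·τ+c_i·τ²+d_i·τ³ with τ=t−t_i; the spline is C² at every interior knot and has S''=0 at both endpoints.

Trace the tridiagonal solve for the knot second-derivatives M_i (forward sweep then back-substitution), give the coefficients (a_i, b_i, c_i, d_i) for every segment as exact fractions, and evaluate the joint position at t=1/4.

  seg 0: a=4 b=-329/165 c=0 d=-1/165
  seg 1: a=2 b=-332/165 c=-1/55 d=7/45
  seg 2: a=0 b=343/165 c=76/55 d=-76/165
S(1/4) = 2465/704

Δ: Δ0=-2, Δ1=-2/3, Δ2=3
row 1: diag=8, rhs=8; c'=3/8, d'=1
row 2: denom=8−3·3/8=55/8; d'=(22−3·1)/(55/8)=152/55
back: M2=152/55
back: M1=1−3/8·152/55=-2/55
M: M0=0, M1=-2/55, M2=152/55, M3=0
seg 0: a=4, c=M0/2=0, d=(M1−M0)/(6·1)=-1/165, b=Δ0−h0·(2M0+M1)/6=-329/165
seg 1: a=2, c=M1/2=-1/55, d=(M2−M1)/(6·3)=7/45, b=Δ1−h1·(2M1+M2)/6=-332/165
seg 2: a=0, c=M2/2=76/55, d=(M3−M2)/(6·1)=-76/165, b=Δ2−h2·(2M2+M3)/6=343/165
t_q=1/4 → seg 0, τ=1/4; S=4+-329/165·τ+0·τ²+-1/165·τ³=2465/704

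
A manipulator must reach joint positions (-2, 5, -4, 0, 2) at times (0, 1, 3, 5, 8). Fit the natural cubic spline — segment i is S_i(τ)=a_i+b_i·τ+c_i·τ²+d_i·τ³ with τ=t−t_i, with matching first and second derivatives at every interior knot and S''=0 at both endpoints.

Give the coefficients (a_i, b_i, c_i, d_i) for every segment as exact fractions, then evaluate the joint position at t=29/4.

  seg 0: a=-2 b=2941/312 c=0 d=-757/312
  seg 1: a=5 b=335/156 c=-757/104 d=617/312
  seg 2: a=-4 b=-505/156 c=477/104 d=-307/312
  seg 3: a=0 b=515/156 c=-137/104 d=137/936
S(29/4) = 16149/6656

Δ: Δ0=7, Δ1=-9/2, Δ2=2, Δ3=2/3
row 1: diag=6, rhs=-69; c'=1/3, d'=-23/2
row 2: denom=8−2·1/3=22/3; d'=(39−2·-23/2)/(22/3)=93/11
row 3: denom=10−2·3/11=104/11; d'=(-8−2·93/11)/(104/11)=-137/52
back: M3=-137/52
back: M2=93/11−3/11·-137/52=477/52
back: M1=-23/2−1/3·477/52=-757/52
M: M0=0, M1=-757/52, M2=477/52, M3=-137/52, M4=0
seg 0: a=-2, c=M0/2=0, d=(M1−M0)/(6·1)=-757/312, b=Δ0−h0·(2M0+M1)/6=2941/312
seg 1: a=5, c=M1/2=-757/104, d=(M2−M1)/(6·2)=617/312, b=Δ1−h1·(2M1+M2)/6=335/156
seg 2: a=-4, c=M2/2=477/104, d=(M3−M2)/(6·2)=-307/312, b=Δ2−h2·(2M2+M3)/6=-505/156
seg 3: a=0, c=M3/2=-137/104, d=(M4−M3)/(6·3)=137/936, b=Δ3−h3·(2M3+M4)/6=515/156
t_q=29/4 → seg 3, τ=9/4; S=0+515/156·τ+-137/104·τ²+137/936·τ³=16149/6656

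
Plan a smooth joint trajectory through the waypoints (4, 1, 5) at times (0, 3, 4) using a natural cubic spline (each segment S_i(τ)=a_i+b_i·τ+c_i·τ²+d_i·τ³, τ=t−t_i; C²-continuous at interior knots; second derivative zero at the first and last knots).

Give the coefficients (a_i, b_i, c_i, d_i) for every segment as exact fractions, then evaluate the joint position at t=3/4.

  seg 0: a=4 b=-23/8 c=0 d=5/24
  seg 1: a=1 b=11/4 c=15/8 d=-5/8
S(3/4) = 989/512

Δ: Δ0=-1, Δ1=4
row 1: diag=8, rhs=30; c'=1/8, d'=15/4
back: M1=15/4
M: M0=0, M1=15/4, M2=0
seg 0: a=4, c=M0/2=0, d=(M1−M0)/(6·3)=5/24, b=Δ0−h0·(2M0+M1)/6=-23/8
seg 1: a=1, c=M1/2=15/8, d=(M2−M1)/(6·1)=-5/8, b=Δ1−h1·(2M1+M2)/6=11/4
t_q=3/4 → seg 0, τ=3/4; S=4+-23/8·τ+0·τ²+5/24·τ³=989/512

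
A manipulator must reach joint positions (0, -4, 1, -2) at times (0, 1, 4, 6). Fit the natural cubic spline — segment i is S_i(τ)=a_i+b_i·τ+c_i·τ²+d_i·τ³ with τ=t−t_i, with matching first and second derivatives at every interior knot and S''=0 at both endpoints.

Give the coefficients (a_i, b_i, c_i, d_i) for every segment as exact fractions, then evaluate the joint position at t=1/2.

Δ: Δ0=-4, Δ1=5/3, Δ2=-3/2
row 1: diag=8, rhs=34; c'=3/8, d'=17/4
row 2: denom=10−3·3/8=71/8; d'=(-19−3·17/4)/(71/8)=-254/71
back: M2=-254/71
back: M1=17/4−3/8·-254/71=397/71
M: M0=0, M1=397/71, M2=-254/71, M3=0
seg 0: a=0, c=M0/2=0, d=(M1−M0)/(6·1)=397/426, b=Δ0−h0·(2M0+M1)/6=-2101/426
seg 1: a=-4, c=M1/2=397/142, d=(M2−M1)/(6·3)=-217/426, b=Δ1−h1·(2M1+M2)/6=-455/213
seg 2: a=1, c=M2/2=-127/71, d=(M3−M2)/(6·2)=127/426, b=Δ2−h2·(2M2+M3)/6=377/426
t_q=1/2 → seg 0, τ=1/2; S=0+-2101/426·τ+0·τ²+397/426·τ³=-2669/1136

  seg 0: a=0 b=-2101/426 c=0 d=397/426
  seg 1: a=-4 b=-455/213 c=397/142 d=-217/426
  seg 2: a=1 b=377/426 c=-127/71 d=127/426
S(1/2) = -2669/1136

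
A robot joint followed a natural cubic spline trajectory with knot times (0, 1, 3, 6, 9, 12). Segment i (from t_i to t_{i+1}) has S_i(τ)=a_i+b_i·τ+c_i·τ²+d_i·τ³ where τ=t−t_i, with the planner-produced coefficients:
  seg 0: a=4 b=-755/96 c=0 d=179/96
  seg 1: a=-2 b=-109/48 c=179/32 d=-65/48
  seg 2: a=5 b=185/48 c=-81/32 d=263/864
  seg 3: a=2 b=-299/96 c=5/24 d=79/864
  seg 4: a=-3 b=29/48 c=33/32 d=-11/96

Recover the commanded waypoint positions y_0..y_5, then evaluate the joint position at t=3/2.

y_0=4 y_1=-2 y_2=5 y_3=2 y_4=-3 y_5=5
S(3/2) = -61/32

y_0 = S_0(0) = a_0 = 4
y_1 = S_1(0) = a_1 = -2
y_2 = S_2(0) = a_2 = 5
y_3 = S_3(0) = a_3 = 2
y_4 = S_4(0) = a_4 = -3
y_5 = S_4(3) = 5
t_q=3/2 is in segment 1 (τ=1/2); S_1(τ)=-61/32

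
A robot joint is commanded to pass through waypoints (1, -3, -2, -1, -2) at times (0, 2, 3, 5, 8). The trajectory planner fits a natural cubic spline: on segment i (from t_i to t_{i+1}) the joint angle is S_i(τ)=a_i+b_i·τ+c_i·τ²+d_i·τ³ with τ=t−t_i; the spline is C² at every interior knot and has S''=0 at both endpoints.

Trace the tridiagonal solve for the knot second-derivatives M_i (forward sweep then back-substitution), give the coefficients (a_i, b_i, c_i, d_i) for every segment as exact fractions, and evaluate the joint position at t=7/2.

Δ: Δ0=-2, Δ1=1, Δ2=1/2, Δ3=-1/3
row 1: diag=6, rhs=18; c'=1/6, d'=3
row 2: denom=6−1·1/6=35/6; d'=(-3−1·3)/(35/6)=-36/35
row 3: denom=10−2·12/35=326/35; d'=(-5−2·-36/35)/(326/35)=-103/326
back: M3=-103/326
back: M2=-36/35−12/35·-103/326=-150/163
back: M1=3−1/6·-150/163=514/163
M: M0=0, M1=514/163, M2=-150/163, M3=-103/326, M4=0
seg 0: a=1, c=M0/2=0, d=(M1−M0)/(6·2)=257/978, b=Δ0−h0·(2M0+M1)/6=-1492/489
seg 1: a=-3, c=M1/2=257/163, d=(M2−M1)/(6·1)=-332/489, b=Δ1−h1·(2M1+M2)/6=50/489
seg 2: a=-2, c=M2/2=-75/163, d=(M3−M2)/(6·2)=197/3912, b=Δ2−h2·(2M2+M3)/6=596/489
seg 3: a=-1, c=M3/2=-103/652, d=(M4−M3)/(6·3)=103/5868, b=Δ3−h3·(2M3+M4)/6=-17/978
t_q=7/2 → seg 2, τ=1/2; S=-2+596/489·τ+-75/163·τ²+197/3912·τ³=-15641/10432

  seg 0: a=1 b=-1492/489 c=0 d=257/978
  seg 1: a=-3 b=50/489 c=257/163 d=-332/489
  seg 2: a=-2 b=596/489 c=-75/163 d=197/3912
  seg 3: a=-1 b=-17/978 c=-103/652 d=103/5868
S(7/2) = -15641/10432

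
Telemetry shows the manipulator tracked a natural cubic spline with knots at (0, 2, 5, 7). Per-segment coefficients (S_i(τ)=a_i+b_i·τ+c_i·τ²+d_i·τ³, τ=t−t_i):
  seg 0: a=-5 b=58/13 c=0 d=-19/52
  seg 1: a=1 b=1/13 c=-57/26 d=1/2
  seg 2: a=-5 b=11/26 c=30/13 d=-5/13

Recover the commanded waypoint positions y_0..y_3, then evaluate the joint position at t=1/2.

y_0=-5 y_1=1 y_2=-5 y_3=2
S(1/2) = -1171/416

y_0 = S_0(0) = a_0 = -5
y_1 = S_1(0) = a_1 = 1
y_2 = S_2(0) = a_2 = -5
y_3 = S_2(2) = 2
t_q=1/2 is in segment 0 (τ=1/2); S_0(τ)=-1171/416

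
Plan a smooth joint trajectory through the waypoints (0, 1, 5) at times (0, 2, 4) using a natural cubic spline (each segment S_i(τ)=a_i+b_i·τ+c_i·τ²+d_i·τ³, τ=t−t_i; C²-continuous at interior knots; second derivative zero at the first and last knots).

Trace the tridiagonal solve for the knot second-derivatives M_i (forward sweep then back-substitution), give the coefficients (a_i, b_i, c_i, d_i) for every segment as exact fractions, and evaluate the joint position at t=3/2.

Δ: Δ0=1/2, Δ1=2
row 1: diag=8, rhs=9; c'=1/4, d'=9/8
back: M1=9/8
M: M0=0, M1=9/8, M2=0
seg 0: a=0, c=M0/2=0, d=(M1−M0)/(6·2)=3/32, b=Δ0−h0·(2M0+M1)/6=1/8
seg 1: a=1, c=M1/2=9/16, d=(M2−M1)/(6·2)=-3/32, b=Δ1−h1·(2M1+M2)/6=5/4
t_q=3/2 → seg 0, τ=3/2; S=0+1/8·τ+0·τ²+3/32·τ³=129/256

  seg 0: a=0 b=1/8 c=0 d=3/32
  seg 1: a=1 b=5/4 c=9/16 d=-3/32
S(3/2) = 129/256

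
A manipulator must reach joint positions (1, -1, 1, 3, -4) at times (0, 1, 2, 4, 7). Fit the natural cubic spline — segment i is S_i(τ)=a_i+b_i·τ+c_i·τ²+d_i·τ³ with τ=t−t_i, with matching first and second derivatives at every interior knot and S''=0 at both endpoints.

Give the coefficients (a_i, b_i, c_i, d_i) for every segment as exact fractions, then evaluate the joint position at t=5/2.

  seg 0: a=1 b=-983/321 c=0 d=341/321
  seg 1: a=-1 b=40/321 c=341/107 d=-421/321
  seg 2: a=1 b=823/321 c=-80/107 d=-11/642
  seg 3: a=3 b=-203/321 c=-91/107 d=91/963
S(5/2) = 3583/1712

Δ: Δ0=-2, Δ1=2, Δ2=1, Δ3=-7/3
row 1: diag=4, rhs=24; c'=1/4, d'=6
row 2: denom=6−1·1/4=23/4; d'=(-6−1·6)/(23/4)=-48/23
row 3: denom=10−2·8/23=214/23; d'=(-20−2·-48/23)/(214/23)=-182/107
back: M3=-182/107
back: M2=-48/23−8/23·-182/107=-160/107
back: M1=6−1/4·-160/107=682/107
M: M0=0, M1=682/107, M2=-160/107, M3=-182/107, M4=0
seg 0: a=1, c=M0/2=0, d=(M1−M0)/(6·1)=341/321, b=Δ0−h0·(2M0+M1)/6=-983/321
seg 1: a=-1, c=M1/2=341/107, d=(M2−M1)/(6·1)=-421/321, b=Δ1−h1·(2M1+M2)/6=40/321
seg 2: a=1, c=M2/2=-80/107, d=(M3−M2)/(6·2)=-11/642, b=Δ2−h2·(2M2+M3)/6=823/321
seg 3: a=3, c=M3/2=-91/107, d=(M4−M3)/(6·3)=91/963, b=Δ3−h3·(2M3+M4)/6=-203/321
t_q=5/2 → seg 2, τ=1/2; S=1+823/321·τ+-80/107·τ²+-11/642·τ³=3583/1712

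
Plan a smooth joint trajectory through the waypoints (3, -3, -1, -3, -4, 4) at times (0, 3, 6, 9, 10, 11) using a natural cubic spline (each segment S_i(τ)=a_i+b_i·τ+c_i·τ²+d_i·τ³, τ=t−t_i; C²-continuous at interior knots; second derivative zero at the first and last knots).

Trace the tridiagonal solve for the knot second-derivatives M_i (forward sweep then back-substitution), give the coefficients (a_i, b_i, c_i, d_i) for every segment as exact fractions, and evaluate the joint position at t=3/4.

Δ: Δ0=-2, Δ1=2/3, Δ2=-2/3, Δ3=-1, Δ4=8
row 1: diag=12, rhs=16; c'=1/4, d'=4/3
row 2: denom=12−3·1/4=45/4; d'=(-8−3·4/3)/(45/4)=-16/15
row 3: denom=8−3·4/15=36/5; d'=(-2−3·-16/15)/(36/5)=1/6
row 4: denom=4−1·5/36=139/36; d'=(54−1·1/6)/(139/36)=1938/139
back: M4=1938/139
back: M3=1/6−5/36·1938/139=-246/139
back: M2=-16/15−4/15·-246/139=-248/417
back: M1=4/3−1/4·-248/417=206/139
M: M0=0, M1=206/139, M2=-248/417, M3=-246/139, M4=1938/139, M5=0
seg 0: a=3, c=M0/2=0, d=(M1−M0)/(6·3)=103/1251, b=Δ0−h0·(2M0+M1)/6=-381/139
seg 1: a=-3, c=M1/2=103/139, d=(M2−M1)/(6·3)=-433/3753, b=Δ1−h1·(2M1+M2)/6=-72/139
seg 2: a=-1, c=M2/2=-124/417, d=(M3−M2)/(6·3)=-245/3753, b=Δ2−h2·(2M2+M3)/6=113/139
seg 3: a=-3, c=M3/2=-123/139, d=(M4−M3)/(6·1)=364/139, b=Δ3−h3·(2M3+M4)/6=-380/139
seg 4: a=-4, c=M4/2=969/139, d=(M5−M4)/(6·1)=-323/139, b=Δ4−h4·(2M4+M5)/6=466/139
t_q=3/4 → seg 0, τ=3/4; S=3+-381/139·τ+0·τ²+103/1251·τ³=8709/8896

  seg 0: a=3 b=-381/139 c=0 d=103/1251
  seg 1: a=-3 b=-72/139 c=103/139 d=-433/3753
  seg 2: a=-1 b=113/139 c=-124/417 d=-245/3753
  seg 3: a=-3 b=-380/139 c=-123/139 d=364/139
  seg 4: a=-4 b=466/139 c=969/139 d=-323/139
S(3/4) = 8709/8896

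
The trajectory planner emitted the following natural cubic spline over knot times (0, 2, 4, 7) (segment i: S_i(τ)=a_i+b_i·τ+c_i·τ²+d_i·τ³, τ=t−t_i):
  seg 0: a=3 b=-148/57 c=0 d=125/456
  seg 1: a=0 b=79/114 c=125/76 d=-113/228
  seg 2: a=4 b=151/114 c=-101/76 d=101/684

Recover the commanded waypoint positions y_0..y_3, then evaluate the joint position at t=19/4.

y_0=3 y_1=0 y_2=4 y_3=0
S(19/4) = 20955/4864

y_0 = S_0(0) = a_0 = 3
y_1 = S_1(0) = a_1 = 0
y_2 = S_2(0) = a_2 = 4
y_3 = S_2(3) = 0
t_q=19/4 is in segment 2 (τ=3/4); S_2(τ)=20955/4864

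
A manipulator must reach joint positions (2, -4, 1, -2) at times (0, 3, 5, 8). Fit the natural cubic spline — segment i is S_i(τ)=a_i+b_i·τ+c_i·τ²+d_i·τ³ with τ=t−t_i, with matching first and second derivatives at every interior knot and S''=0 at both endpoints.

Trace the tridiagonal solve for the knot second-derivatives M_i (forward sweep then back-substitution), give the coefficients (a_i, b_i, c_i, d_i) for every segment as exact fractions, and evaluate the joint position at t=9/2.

  seg 0: a=2 b=-29/8 c=0 d=13/72
  seg 1: a=-4 b=5/4 c=13/8 d=-1/2
  seg 2: a=1 b=7/4 c=-11/8 d=11/72
S(9/2) = -5/32

Δ: Δ0=-2, Δ1=5/2, Δ2=-1
row 1: diag=10, rhs=27; c'=1/5, d'=27/10
row 2: denom=10−2·1/5=48/5; d'=(-21−2·27/10)/(48/5)=-11/4
back: M2=-11/4
back: M1=27/10−1/5·-11/4=13/4
M: M0=0, M1=13/4, M2=-11/4, M3=0
seg 0: a=2, c=M0/2=0, d=(M1−M0)/(6·3)=13/72, b=Δ0−h0·(2M0+M1)/6=-29/8
seg 1: a=-4, c=M1/2=13/8, d=(M2−M1)/(6·2)=-1/2, b=Δ1−h1·(2M1+M2)/6=5/4
seg 2: a=1, c=M2/2=-11/8, d=(M3−M2)/(6·3)=11/72, b=Δ2−h2·(2M2+M3)/6=7/4
t_q=9/2 → seg 1, τ=3/2; S=-4+5/4·τ+13/8·τ²+-1/2·τ³=-5/32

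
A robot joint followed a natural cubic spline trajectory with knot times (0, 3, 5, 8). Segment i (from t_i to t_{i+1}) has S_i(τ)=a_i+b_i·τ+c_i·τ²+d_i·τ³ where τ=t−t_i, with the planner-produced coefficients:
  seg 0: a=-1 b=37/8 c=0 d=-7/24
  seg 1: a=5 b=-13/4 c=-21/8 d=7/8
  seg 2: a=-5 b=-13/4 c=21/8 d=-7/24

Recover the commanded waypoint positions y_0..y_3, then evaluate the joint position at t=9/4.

y_0=-1 y_1=5 y_2=-5 y_3=1
S(9/4) = 3115/512

y_0 = S_0(0) = a_0 = -1
y_1 = S_1(0) = a_1 = 5
y_2 = S_2(0) = a_2 = -5
y_3 = S_2(3) = 1
t_q=9/4 is in segment 0 (τ=9/4); S_0(τ)=3115/512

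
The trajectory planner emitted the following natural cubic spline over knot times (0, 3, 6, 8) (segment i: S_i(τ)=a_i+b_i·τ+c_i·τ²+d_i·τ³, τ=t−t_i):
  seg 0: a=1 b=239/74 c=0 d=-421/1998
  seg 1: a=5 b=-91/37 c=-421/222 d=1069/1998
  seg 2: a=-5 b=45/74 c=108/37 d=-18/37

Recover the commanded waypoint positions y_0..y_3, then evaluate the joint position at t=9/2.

y_0=1 y_1=5 y_2=-5 y_3=4
S(9/2) = -681/592

y_0 = S_0(0) = a_0 = 1
y_1 = S_1(0) = a_1 = 5
y_2 = S_2(0) = a_2 = -5
y_3 = S_2(2) = 4
t_q=9/2 is in segment 1 (τ=3/2); S_1(τ)=-681/592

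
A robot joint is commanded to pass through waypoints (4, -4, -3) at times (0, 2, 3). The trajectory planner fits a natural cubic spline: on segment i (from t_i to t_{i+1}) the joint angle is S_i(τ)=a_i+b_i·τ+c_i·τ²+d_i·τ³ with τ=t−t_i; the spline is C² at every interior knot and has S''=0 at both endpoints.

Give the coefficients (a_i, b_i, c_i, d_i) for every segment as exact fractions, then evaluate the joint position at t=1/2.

  seg 0: a=4 b=-17/3 c=0 d=5/12
  seg 1: a=-4 b=-2/3 c=5/2 d=-5/6
S(1/2) = 39/32

Δ: Δ0=-4, Δ1=1
row 1: diag=6, rhs=30; c'=1/6, d'=5
back: M1=5
M: M0=0, M1=5, M2=0
seg 0: a=4, c=M0/2=0, d=(M1−M0)/(6·2)=5/12, b=Δ0−h0·(2M0+M1)/6=-17/3
seg 1: a=-4, c=M1/2=5/2, d=(M2−M1)/(6·1)=-5/6, b=Δ1−h1·(2M1+M2)/6=-2/3
t_q=1/2 → seg 0, τ=1/2; S=4+-17/3·τ+0·τ²+5/12·τ³=39/32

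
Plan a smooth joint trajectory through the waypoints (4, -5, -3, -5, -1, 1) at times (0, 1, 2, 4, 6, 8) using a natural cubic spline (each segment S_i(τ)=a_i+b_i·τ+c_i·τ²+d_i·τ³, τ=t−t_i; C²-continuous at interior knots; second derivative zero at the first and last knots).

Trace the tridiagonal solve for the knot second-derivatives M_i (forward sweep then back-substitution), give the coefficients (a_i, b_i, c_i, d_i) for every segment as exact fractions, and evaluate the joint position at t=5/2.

Δ: Δ0=-9, Δ1=2, Δ2=-1, Δ3=2, Δ4=1
row 1: diag=4, rhs=66; c'=1/4, d'=33/2
row 2: denom=6−1·1/4=23/4; d'=(-18−1·33/2)/(23/4)=-6
row 3: denom=8−2·8/23=168/23; d'=(18−2·-6)/(168/23)=115/28
row 4: denom=8−2·23/84=313/42; d'=(-6−2·115/28)/(313/42)=-597/313
back: M4=-597/313
back: M3=115/28−23/84·-597/313=1449/313
back: M2=-6−8/23·1449/313=-2382/313
back: M1=33/2−1/4·-2382/313=5760/313
M: M0=0, M1=5760/313, M2=-2382/313, M3=1449/313, M4=-597/313, M5=0
seg 0: a=4, c=M0/2=0, d=(M1−M0)/(6·1)=960/313, b=Δ0−h0·(2M0+M1)/6=-3777/313
seg 1: a=-5, c=M1/2=2880/313, d=(M2−M1)/(6·1)=-1357/313, b=Δ1−h1·(2M1+M2)/6=-897/313
seg 2: a=-3, c=M2/2=-1191/313, d=(M3−M2)/(6·2)=1277/1252, b=Δ2−h2·(2M2+M3)/6=792/313
seg 3: a=-5, c=M3/2=1449/626, d=(M4−M3)/(6·2)=-341/626, b=Δ3−h3·(2M3+M4)/6=-141/313
seg 4: a=-1, c=M4/2=-597/626, d=(M5−M4)/(6·2)=199/1252, b=Δ4−h4·(2M4+M5)/6=711/313
t_q=5/2 → seg 2, τ=1/2; S=-3+792/313·τ+-1191/313·τ²+1277/1252·τ³=-25627/10016

  seg 0: a=4 b=-3777/313 c=0 d=960/313
  seg 1: a=-5 b=-897/313 c=2880/313 d=-1357/313
  seg 2: a=-3 b=792/313 c=-1191/313 d=1277/1252
  seg 3: a=-5 b=-141/313 c=1449/626 d=-341/626
  seg 4: a=-1 b=711/313 c=-597/626 d=199/1252
S(5/2) = -25627/10016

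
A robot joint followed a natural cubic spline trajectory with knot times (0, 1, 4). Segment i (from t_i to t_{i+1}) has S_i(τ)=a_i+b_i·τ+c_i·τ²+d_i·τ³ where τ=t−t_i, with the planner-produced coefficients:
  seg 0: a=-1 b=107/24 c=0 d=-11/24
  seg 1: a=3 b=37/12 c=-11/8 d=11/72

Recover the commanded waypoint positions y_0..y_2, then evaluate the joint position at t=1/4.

y_0=-1 y_1=3 y_2=4
S(1/4) = 55/512

y_0 = S_0(0) = a_0 = -1
y_1 = S_1(0) = a_1 = 3
y_2 = S_1(3) = 4
t_q=1/4 is in segment 0 (τ=1/4); S_0(τ)=55/512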